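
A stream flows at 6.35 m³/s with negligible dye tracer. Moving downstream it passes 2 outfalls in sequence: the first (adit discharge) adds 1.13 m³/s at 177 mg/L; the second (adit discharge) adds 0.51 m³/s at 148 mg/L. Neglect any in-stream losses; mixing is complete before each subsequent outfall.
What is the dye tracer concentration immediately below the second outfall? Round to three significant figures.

Below outfall 1: Q → 7.480 m³/s, C = (6.350·0 + 1.130·177.0)/7.480 = 26.74 mg/L.
Below outfall 2: Q → 7.990 m³/s, C = (7.480·26.74 + 0.5100·148.0)/7.990 = 34.48 mg/L.

34.5 mg/L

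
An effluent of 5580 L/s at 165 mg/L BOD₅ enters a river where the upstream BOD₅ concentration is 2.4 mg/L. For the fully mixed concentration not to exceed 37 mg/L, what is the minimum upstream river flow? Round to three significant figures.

Set C_mix = 37: (Q·2.400 + 5580·165.0) / (Q + 5580) = 37
→ Q = 5580·(165.0 − 37)/(37 − 2.400) = 20640 L/s.

20600 L/s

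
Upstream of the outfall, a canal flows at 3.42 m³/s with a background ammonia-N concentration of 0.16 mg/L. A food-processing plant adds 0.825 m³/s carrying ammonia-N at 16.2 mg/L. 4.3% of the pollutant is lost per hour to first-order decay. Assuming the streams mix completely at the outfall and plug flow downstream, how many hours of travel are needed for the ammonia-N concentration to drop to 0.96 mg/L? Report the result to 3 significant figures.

Mass balance: C = (3.420·0.1600 + 0.8250·16.20) / 4.245 = 13.91/4.245 = 3.277 mg/L.
4.3%/h lost → k = −ln(1 − 0.043) = 0.04395 h⁻¹.
3.277·exp(−k·t) = 0.96 → t = ln(3.277/0.96)/k = 100600 s = 27.94 h.

27.9 h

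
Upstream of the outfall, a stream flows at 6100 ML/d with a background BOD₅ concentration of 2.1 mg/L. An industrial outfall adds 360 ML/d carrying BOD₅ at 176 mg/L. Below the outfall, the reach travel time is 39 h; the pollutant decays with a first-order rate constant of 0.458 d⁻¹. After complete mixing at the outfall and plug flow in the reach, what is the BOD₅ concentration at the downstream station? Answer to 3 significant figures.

5.60 mg/L

Mass balance: C = (6100·2.100 + 360.0·176.0) / 6460 = 76170/6460 = 11.79 mg/L.
Decay over the reach: 11.79·exp(−kt) = 11.79·0.4751 = 5.602 mg/L.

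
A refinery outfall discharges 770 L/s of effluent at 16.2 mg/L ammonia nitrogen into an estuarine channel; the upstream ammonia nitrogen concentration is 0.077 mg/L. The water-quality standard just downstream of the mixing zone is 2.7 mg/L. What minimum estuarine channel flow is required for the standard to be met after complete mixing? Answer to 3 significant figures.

3960 L/s

Set C_mix = 2.7: (Q·0.07700 + 770.0·16.20) / (Q + 770.0) = 2.7
→ Q = 770.0·(16.20 − 2.7)/(2.7 − 0.07700) = 3963 L/s.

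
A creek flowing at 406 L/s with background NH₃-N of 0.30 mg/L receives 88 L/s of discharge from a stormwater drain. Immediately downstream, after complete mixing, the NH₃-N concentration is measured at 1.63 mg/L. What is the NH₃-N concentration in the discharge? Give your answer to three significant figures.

Mass balance: 406.0·0.3000 + 88.00·Cₑ = 494.0·1.630
→ Cₑ = (494.0·1.630 − 406.0·0.3000) / 88.00 = 7.766 mg/L.

7.77 mg/L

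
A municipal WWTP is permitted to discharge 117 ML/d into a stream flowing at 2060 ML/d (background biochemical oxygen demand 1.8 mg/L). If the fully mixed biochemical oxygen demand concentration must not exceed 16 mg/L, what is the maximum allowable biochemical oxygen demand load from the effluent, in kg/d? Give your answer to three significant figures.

31100 kg/d

Mass balance at the limit: 2060·1.800 + 117.0·Cₑ = 2177·16 → Cₑ = 266.0 mg/L.
117.0 ML/d = 1.354 m³/s. Load = 1.354 m³/s × 266.0 g/m³ × 86 400 s/d = 31120 kg/d.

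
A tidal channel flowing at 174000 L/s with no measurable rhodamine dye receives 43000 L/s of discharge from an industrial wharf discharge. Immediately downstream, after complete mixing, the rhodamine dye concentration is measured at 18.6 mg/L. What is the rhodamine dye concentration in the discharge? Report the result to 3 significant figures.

Mass balance: 174000·0 + 43000·Cₑ = 217000·18.60
→ Cₑ = (217000·18.60 − 174000·0) / 43000 = 93.87 mg/L.

93.9 mg/L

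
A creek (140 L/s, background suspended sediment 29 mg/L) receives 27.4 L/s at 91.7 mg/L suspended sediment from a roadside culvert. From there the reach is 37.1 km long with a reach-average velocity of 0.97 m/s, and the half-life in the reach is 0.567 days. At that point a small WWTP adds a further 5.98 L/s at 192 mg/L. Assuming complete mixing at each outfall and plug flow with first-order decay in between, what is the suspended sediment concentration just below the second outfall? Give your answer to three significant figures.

28.7 mg/L

Conservation of mass: C = (140.0·29.00 + 27.40·91.70) / 167.4 = 6573/167.4 = 39.26 mg/L; combined flow 167.4 L/s.
Travel time t = 37.1·1000 / 0.97 = 38250 s = 10.62 h.
Half-life 0.567 d → k = ln 2 / 0.567 = 1.222 d⁻¹.
After decay, C = 39.26 × e^(−kt) = 39.26 × 0.5821 = 22.85 mg/L.
At the second outfall, C = (167.4·22.85 + 5.980·192.0) / (167.4 + 5.980) = 28.69 mg/L.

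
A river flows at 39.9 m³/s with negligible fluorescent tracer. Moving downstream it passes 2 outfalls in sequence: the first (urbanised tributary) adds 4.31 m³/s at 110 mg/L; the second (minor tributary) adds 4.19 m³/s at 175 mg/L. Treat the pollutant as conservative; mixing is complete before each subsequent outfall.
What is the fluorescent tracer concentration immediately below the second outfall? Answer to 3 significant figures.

24.9 mg/L

Below outfall 1: Q → 44.21 m³/s, C = (39.90·0 + 4.310·110.0)/44.21 = 10.72 mg/L.
Below outfall 2: Q → 48.40 m³/s, C = (44.21·10.72 + 4.190·175.0)/48.40 = 24.95 mg/L.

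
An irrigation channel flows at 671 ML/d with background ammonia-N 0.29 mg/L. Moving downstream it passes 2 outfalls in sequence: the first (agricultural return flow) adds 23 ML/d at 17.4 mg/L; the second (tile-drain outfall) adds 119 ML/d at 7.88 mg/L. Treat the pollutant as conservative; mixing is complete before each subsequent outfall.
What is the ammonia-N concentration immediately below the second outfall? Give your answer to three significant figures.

After outfall 1: Q = 671.0 + 23.00 = 694.0 ML/d; C = (671.0·0.2900 + 23.00·17.40)/694.0 = 0.8570 mg/L.
After outfall 2: Q = 694.0 + 119.0 = 813.0 ML/d; C = (694.0·0.8570 + 119.0·7.880)/813.0 = 1.885 mg/L.

1.89 mg/L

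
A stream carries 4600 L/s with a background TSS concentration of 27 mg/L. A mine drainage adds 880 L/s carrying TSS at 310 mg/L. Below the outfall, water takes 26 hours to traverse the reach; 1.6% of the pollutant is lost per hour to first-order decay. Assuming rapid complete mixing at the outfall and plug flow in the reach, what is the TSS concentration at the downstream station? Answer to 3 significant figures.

47.6 mg/L

Mass balance: C = (4600·27.00 + 880.0·310.0) / 5480 = 397000/5480 = 72.45 mg/L.
1.6%/h lost → k = −ln(1 − 0.016) = 0.01613 h⁻¹.
First-order decay: C = 72.45·exp(−k·t) = 72.45·0.6575 = 47.63 mg/L.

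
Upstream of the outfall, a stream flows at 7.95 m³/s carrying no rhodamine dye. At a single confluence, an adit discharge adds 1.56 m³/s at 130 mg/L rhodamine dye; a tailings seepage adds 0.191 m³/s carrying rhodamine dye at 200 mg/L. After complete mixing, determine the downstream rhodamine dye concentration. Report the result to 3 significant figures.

24.8 mg/L

Mass balance: C = (7.950·0 + 1.560·130.0 + 0.1910·200.0) / 9.701 = 241.0/9.701 = 24.84 mg/L.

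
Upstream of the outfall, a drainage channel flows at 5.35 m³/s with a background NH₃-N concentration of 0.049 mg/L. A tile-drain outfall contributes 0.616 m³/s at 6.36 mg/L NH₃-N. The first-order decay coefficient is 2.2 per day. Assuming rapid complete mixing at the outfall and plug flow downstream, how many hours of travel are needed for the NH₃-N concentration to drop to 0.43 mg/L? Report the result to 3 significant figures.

Flow-weighted average: C = (5.350·0.04900 + 0.6160·6.360) / 5.966 = 4.180/5.966 = 0.7006 mg/L.
0.7006·exp(−k·t) = 0.43 → t = ln(0.7006/0.43)/k = 19170 s = 5.326 h.

5.33 h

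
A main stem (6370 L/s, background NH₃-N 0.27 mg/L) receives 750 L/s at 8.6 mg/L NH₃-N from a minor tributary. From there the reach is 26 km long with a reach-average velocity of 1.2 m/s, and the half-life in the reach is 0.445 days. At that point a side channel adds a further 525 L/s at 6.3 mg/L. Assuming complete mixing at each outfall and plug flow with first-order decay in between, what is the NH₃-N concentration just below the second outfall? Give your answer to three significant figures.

Mixed concentration C = ΣQC/ΣQ = (6370·0.2700 + 750.0·8.600) / 7120 = 8170/7120 = 1.147 mg/L; combined flow 7120 L/s.
Travel time t = 26·1000 / 1.2 = 21670 s = 6.019 h.
Half-life 0.445 d → k = ln 2 / 0.445 = 1.558 d⁻¹.
Applying C = C₀e^(−kt): 1.147 × 0.6766 = 0.7764 mg/L.
Second outfall: C = (7120·0.7764 + 525.0·6.300)/7645 = 1.156 mg/L.

1.16 mg/L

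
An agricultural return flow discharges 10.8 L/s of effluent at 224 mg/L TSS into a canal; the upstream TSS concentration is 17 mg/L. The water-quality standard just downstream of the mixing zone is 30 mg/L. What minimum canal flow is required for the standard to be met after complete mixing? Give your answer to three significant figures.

Set C_mix = 30: (Q·17.00 + 10.80·224.0) / (Q + 10.80) = 30
→ Q = 10.80·(224.0 − 30)/(30 − 17.00) = 161.2 L/s.

161 L/s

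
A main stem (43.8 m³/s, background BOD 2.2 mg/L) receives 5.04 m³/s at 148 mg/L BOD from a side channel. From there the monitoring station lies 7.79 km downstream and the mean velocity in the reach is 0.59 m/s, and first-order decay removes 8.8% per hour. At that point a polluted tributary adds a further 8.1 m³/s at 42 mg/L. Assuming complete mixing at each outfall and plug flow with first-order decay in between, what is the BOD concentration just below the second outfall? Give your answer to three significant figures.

Flow-weighted average: C = (43.80·2.200 + 5.040·148.0) / 48.84 = 842.3/48.84 = 17.25 mg/L; combined flow 48.84 m³/s.
Travel time t = 7.79·1000 / 0.59 = 13200 s = 3.668 h.
8.8%/h lost → k = −ln(1 − 0.088) = 0.09212 h⁻¹.
Applying C = C₀e^(−kt): 17.25 × 0.7133 = 12.30 mg/L.
Second outfall: C = (48.84·12.30 + 8.100·42.00)/56.94 = 16.53 mg/L.

16.5 mg/L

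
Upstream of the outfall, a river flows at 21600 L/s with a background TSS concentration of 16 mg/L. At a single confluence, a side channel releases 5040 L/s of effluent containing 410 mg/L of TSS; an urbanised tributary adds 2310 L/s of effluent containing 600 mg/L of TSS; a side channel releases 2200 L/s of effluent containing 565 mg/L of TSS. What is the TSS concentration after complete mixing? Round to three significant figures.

162 mg/L

Conservation of mass: C = (21600·16.00 + 5040·410.0 + 2310·600.0 + 2200·565.0) / 31150 = 5041000/31150 = 161.8 mg/L.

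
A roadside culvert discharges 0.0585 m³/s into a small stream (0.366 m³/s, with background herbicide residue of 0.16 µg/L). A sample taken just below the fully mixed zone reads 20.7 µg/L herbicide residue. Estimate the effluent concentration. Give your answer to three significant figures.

Mass balance: 0.3660·0.1600 + 0.05850·Cₑ = 0.4245·20.70
→ Cₑ = (0.4245·20.70 − 0.3660·0.1600) / 0.05850 = 149.2 µg/L.

149 µg/L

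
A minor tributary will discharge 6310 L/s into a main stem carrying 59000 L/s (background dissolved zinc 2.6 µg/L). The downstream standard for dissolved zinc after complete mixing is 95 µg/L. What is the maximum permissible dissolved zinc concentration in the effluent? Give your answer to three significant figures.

959 µg/L

At the limit, (Qr·Cr + Qe·Cₑ)/(Qr + Qe) = 95:
Cₑ = (65310·95 − 59000·2.600) / 6310 = 959.0 µg/L.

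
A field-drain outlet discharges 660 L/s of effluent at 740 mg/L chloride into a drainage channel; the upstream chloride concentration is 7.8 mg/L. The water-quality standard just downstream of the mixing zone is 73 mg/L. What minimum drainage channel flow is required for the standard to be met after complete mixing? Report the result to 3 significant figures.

6750 L/s

Set C_mix = 73: (Q·7.800 + 660.0·740.0) / (Q + 660.0) = 73
→ Q = 660.0·(740.0 − 73)/(73 − 7.800) = 6752 L/s.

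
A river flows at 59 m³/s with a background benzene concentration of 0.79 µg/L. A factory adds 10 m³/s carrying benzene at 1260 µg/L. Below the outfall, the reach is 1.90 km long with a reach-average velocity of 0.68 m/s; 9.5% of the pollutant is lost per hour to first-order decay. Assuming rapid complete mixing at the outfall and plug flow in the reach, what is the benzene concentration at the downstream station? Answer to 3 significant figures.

170 µg/L

Mass balance: C = (59.00·0.7900 + 10.00·1260) / 69.00 = 12650/69.00 = 183.3 µg/L.
Travel time t = 1.90·1000 / 0.68 = 2794 s = 0.7761 h.
9.5%/h lost → k = −ln(1 − 0.095) = 0.09982 h⁻¹.
Decay over the reach: 183.3·exp(−kt) = 183.3·0.9255 = 169.6 µg/L.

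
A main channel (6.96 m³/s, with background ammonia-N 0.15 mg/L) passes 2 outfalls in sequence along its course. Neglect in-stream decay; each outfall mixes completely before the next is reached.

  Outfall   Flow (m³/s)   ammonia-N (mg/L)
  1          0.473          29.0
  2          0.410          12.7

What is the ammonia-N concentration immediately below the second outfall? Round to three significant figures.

After outfall 1: Q = 6.960 + 0.4730 = 7.433 m³/s; C = (6.960·0.1500 + 0.4730·29.00)/7.433 = 1.986 mg/L.
After outfall 2: Q = 7.433 + 0.4100 = 7.843 m³/s; C = (7.433·1.986 + 0.4100·12.70)/7.843 = 2.546 mg/L.

2.55 mg/L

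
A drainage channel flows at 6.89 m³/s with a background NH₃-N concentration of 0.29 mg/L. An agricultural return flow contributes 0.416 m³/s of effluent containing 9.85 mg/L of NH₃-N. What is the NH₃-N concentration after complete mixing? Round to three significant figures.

0.834 mg/L

Mixed concentration C = ΣQC/ΣQ = (6.890·0.2900 + 0.4160·9.850) / 7.306 = 6.096/7.306 = 0.8343 mg/L.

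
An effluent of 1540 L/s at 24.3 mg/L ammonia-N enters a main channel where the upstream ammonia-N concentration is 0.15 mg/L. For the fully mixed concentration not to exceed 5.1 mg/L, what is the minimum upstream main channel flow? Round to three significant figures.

Set C_mix = 5.1: (Q·0.1500 + 1540·24.30) / (Q + 1540) = 5.1
→ Q = 1540·(24.30 − 5.1)/(5.1 − 0.1500) = 5973 L/s.

5970 L/s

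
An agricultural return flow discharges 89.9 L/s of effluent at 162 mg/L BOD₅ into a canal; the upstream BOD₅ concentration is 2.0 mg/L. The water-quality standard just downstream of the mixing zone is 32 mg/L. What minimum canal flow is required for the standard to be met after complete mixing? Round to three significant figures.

Set C_mix = 32: (Q·2.000 + 89.90·162.0) / (Q + 89.90) = 32
→ Q = 89.90·(162.0 − 32)/(32 − 2.000) = 389.6 L/s.

390 L/s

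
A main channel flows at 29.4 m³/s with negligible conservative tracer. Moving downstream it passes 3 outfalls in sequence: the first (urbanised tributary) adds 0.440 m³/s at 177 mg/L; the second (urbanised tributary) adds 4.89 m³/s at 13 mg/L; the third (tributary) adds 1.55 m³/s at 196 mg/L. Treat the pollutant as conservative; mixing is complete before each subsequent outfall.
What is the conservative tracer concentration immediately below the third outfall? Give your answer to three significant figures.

12.3 mg/L

Outfall 1: combined Q = 29.84 m³/s; C = (29.40·0 + 0.4400·177.0)/29.84 = 2.610 mg/L.
Outfall 2: combined Q = 34.73 m³/s; C = (29.84·2.610 + 4.890·13.00)/34.73 = 4.073 mg/L.
Outfall 3: combined Q = 36.28 m³/s; C = (34.73·4.073 + 1.550·196.0)/36.28 = 12.27 mg/L.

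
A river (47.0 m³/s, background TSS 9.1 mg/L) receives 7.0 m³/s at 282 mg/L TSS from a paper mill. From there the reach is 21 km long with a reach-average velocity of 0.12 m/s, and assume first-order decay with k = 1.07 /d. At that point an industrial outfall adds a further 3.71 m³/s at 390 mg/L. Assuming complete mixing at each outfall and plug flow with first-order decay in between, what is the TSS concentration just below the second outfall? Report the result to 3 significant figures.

Conservation of mass: C = (47.00·9.100 + 7.000·282.0) / 54.00 = 2402/54.00 = 44.48 mg/L; combined flow 54.00 m³/s.
Travel time t = 21·1000 / 0.12 = 175000 s = 48.61 h.
After decay, C = 44.48 × e^(−kt) = 44.48 × 0.1145 = 5.092 mg/L.
Second outfall: C = (54.00·5.092 + 3.710·390.0)/57.71 = 29.84 mg/L.

29.8 mg/L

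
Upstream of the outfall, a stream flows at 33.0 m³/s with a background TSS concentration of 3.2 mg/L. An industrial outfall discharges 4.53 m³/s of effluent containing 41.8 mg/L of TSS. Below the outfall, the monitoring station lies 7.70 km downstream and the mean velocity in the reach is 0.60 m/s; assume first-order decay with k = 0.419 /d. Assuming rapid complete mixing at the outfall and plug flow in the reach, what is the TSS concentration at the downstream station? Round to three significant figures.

Mass balance: C = (33.00·3.200 + 4.530·41.80) / 37.53 = 295.0/37.53 = 7.859 mg/L.
Travel time t = 7.70·1000 / 0.60 = 12830 s = 3.565 h.
After decay, C = 7.859 × e^(−kt) = 7.859 × 0.9397 = 7.385 mg/L.

7.38 mg/L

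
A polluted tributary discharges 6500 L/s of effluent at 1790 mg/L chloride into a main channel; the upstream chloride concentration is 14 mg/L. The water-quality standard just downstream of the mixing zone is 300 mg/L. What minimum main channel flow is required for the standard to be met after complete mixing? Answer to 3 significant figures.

33900 L/s

Set C_mix = 300: (Q·14.00 + 6500·1790) / (Q + 6500) = 300
→ Q = 6500·(1790 − 300)/(300 − 14.00) = 33860 L/s.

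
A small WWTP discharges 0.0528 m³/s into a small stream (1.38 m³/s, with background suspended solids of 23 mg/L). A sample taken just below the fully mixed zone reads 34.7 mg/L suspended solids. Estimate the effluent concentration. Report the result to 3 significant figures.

340 mg/L

Mass balance: 1.380·23.00 + 0.05280·Cₑ = 1.433·34.70
→ Cₑ = (1.433·34.70 − 1.380·23.00) / 0.05280 = 340.5 mg/L.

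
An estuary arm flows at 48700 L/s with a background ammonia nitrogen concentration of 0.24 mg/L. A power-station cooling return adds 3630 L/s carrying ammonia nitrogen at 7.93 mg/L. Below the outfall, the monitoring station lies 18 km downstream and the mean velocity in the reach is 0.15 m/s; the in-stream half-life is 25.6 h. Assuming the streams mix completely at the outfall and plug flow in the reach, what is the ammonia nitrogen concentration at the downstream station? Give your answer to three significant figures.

0.314 mg/L

Conservation of mass: C = (48700·0.2400 + 3630·7.930) / 52330 = 40470/52330 = 0.7734 mg/L.
Travel time t = 18·1000 / 0.15 = 120000 s = 33.33 h.
Half-life 25.6 h → k = ln 2 / 25.6 = 0.02708 h⁻¹ = 0.6498 d⁻¹.
Applying C = C₀e^(−kt): 0.7734 × 0.4055 = 0.3137 mg/L.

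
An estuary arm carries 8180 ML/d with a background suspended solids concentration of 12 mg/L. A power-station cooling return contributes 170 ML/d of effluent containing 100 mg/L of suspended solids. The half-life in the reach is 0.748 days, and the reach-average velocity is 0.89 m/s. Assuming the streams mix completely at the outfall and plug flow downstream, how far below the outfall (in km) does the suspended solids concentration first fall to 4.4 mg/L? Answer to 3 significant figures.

Conservation of mass: C = (8180·12.00 + 170.0·100.0) / 8350 = 115200/8350 = 13.79 mg/L.
Half-life 0.748 d → k = ln 2 / 0.748 = 0.9267 d⁻¹.
Set 13.79·exp(−k·t) = 4.4 → t = ln(13.79/4.4)/k = 106500 s = 29.59 h.
Distance = v·t = 0.89·106500 = 94800 m = 94.80 km.

94.8 km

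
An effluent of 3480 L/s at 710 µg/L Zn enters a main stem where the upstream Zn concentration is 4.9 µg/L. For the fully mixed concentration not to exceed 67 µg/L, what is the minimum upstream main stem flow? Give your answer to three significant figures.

36000 L/s

Set C_mix = 67: (Q·4.900 + 3480·710.0) / (Q + 3480) = 67
→ Q = 3480·(710.0 − 67)/(67 − 4.900) = 36030 L/s.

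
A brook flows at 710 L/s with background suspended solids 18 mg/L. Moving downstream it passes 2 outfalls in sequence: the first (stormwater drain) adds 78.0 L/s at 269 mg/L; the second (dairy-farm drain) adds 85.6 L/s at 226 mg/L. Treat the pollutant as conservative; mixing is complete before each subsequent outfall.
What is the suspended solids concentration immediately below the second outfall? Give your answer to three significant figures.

60.8 mg/L

Below outfall 1: Q → 788.0 L/s, C = (710.0·18.00 + 78.00·269.0)/788.0 = 42.85 mg/L.
Below outfall 2: Q → 873.6 L/s, C = (788.0·42.85 + 85.60·226.0)/873.6 = 60.79 mg/L.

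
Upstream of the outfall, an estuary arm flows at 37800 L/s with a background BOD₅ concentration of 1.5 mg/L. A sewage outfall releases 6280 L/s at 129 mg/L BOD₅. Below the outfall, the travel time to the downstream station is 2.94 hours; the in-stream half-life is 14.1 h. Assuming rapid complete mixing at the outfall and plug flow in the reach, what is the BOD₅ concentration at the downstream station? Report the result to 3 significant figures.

Mixed concentration C = ΣQC/ΣQ = (37800·1.500 + 6280·129.0) / 44080 = 866800/44080 = 19.66 mg/L.
Half-life 14.1 h → k = ln 2 / 14.1 = 0.04916 h⁻¹ = 1.180 d⁻¹.
Decay over the reach: 19.66·exp(−kt) = 19.66·0.8654 = 17.02 mg/L.

17.0 mg/L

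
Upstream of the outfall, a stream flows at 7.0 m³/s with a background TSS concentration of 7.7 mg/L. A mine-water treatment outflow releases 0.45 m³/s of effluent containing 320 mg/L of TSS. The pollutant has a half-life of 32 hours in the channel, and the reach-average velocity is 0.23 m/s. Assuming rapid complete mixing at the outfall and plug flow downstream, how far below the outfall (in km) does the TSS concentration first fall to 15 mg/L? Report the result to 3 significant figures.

21.8 km

Mixed concentration C = ΣQC/ΣQ = (7.000·7.700 + 0.4500·320.0) / 7.450 = 197.9/7.450 = 26.56 mg/L.
Half-life 32 h → k = ln 2 / 32 = 0.02166 h⁻¹ = 0.5199 d⁻¹.
Set 26.56·exp(−k·t) = 15 → t = ln(26.56/15)/k = 94980 s = 26.38 h.
Distance = v·t = 0.23·94980 = 21850 m = 21.85 km.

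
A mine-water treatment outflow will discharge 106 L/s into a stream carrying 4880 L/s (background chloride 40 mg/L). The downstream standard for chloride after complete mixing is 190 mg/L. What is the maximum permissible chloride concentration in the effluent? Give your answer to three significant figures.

7100 mg/L

At the limit, (Qr·Cr + Qe·Cₑ)/(Qr + Qe) = 190:
Cₑ = (4986·190 − 4880·40.00) / 106.0 = 7096 mg/L.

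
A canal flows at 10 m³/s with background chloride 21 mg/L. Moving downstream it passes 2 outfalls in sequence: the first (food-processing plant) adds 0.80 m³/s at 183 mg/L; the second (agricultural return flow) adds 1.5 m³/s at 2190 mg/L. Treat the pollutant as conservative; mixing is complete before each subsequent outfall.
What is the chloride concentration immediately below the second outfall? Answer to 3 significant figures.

296 mg/L

After outfall 1: Q = 10.00 + 0.8000 = 10.80 m³/s; C = (10.00·21.00 + 0.8000·183.0)/10.80 = 33.00 mg/L.
After outfall 2: Q = 10.80 + 1.500 = 12.30 m³/s; C = (10.80·33.00 + 1.500·2190)/12.30 = 296.0 mg/L.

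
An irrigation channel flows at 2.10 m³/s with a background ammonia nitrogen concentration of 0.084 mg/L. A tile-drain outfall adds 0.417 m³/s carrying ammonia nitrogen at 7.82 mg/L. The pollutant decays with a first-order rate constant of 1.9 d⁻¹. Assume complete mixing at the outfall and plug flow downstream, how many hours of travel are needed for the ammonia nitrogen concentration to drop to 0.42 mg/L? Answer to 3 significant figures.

Mass balance: C = (2.100·0.08400 + 0.4170·7.820) / 2.517 = 3.437/2.517 = 1.366 mg/L.
1.366·exp(−k·t) = 0.42 → t = ln(1.366/0.42)/k = 53620 s = 14.89 h.

14.9 h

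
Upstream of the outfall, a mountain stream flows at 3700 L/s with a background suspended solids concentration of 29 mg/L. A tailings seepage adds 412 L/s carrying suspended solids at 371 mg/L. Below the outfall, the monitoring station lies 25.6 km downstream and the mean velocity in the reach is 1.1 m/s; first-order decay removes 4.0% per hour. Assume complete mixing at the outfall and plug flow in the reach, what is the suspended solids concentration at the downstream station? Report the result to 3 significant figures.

48.6 mg/L

Mixed concentration C = ΣQC/ΣQ = (3700·29.00 + 412.0·371.0) / 4112 = 260200/4112 = 63.27 mg/L.
Travel time t = 25.6·1000 / 1.1 = 23270 s = 6.465 h.
4.0%/h lost → k = −ln(1 − 0.04) = 0.04082 h⁻¹.
After decay, C = 63.27 × e^(−kt) = 63.27 × 0.7681 = 48.59 mg/L.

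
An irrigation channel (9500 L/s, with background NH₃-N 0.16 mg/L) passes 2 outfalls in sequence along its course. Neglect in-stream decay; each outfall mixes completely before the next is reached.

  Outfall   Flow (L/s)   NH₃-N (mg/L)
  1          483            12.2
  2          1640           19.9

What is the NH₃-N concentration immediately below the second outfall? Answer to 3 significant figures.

Outfall 1: combined Q = 9983 L/s; C = (9500·0.1600 + 483.0·12.20)/9983 = 0.7425 mg/L.
Outfall 2: combined Q = 11620 L/s; C = (9983·0.7425 + 1640·19.90)/11620 = 3.446 mg/L.

3.45 mg/L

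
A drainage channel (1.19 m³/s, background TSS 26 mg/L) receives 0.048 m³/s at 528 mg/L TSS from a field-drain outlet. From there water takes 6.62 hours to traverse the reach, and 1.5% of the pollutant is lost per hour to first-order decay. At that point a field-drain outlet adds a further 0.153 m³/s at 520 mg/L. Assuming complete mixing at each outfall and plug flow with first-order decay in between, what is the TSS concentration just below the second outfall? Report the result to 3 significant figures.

Flow-weighted average: C = (1.190·26.00 + 0.04800·528.0) / 1.238 = 56.28/1.238 = 45.46 mg/L; combined flow 1.238 m³/s.
1.5%/h lost → k = −ln(1 − 0.015) = 0.01511 h⁻¹.
Decay over the reach: 45.46·exp(−kt) = 45.46·0.9048 = 41.14 mg/L.
At the second outfall, C = (1.238·41.14 + 0.1530·520.0) / (1.238 + 0.1530) = 93.81 mg/L.

93.8 mg/L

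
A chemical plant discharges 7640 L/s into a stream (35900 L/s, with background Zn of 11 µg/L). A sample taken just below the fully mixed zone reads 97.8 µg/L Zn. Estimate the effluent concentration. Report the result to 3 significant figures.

506 µg/L

Mass balance: 35900·11.00 + 7640·Cₑ = 43540·97.80
→ Cₑ = (43540·97.80 − 35900·11.00) / 7640 = 505.7 µg/L.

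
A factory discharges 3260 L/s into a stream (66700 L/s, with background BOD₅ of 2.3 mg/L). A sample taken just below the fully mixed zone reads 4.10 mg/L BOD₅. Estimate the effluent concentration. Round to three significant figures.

40.9 mg/L

Mass balance: 66700·2.300 + 3260·Cₑ = 69960·4.100
→ Cₑ = (69960·4.100 − 66700·2.300) / 3260 = 40.93 mg/L.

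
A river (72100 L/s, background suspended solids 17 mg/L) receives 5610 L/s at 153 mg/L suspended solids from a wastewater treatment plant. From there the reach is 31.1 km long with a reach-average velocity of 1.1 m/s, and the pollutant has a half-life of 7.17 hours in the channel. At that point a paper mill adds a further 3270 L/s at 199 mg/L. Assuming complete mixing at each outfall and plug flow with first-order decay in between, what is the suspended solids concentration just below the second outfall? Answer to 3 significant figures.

20.1 mg/L

Mass balance: C = (72100·17.00 + 5610·153.0) / 77710 = 2084000/77710 = 26.82 mg/L; combined flow 77710 L/s.
Travel time t = 31.1·1000 / 1.1 = 28270 s = 7.854 h.
Half-life 7.17 h → k = ln 2 / 7.17 = 0.09667 h⁻¹ = 2.320 d⁻¹.
Decay over the reach: 26.82·exp(−kt) = 26.82·0.4680 = 12.55 mg/L.
At the second outfall, C = (77710·12.55 + 3270·199.0) / (77710 + 3270) = 20.08 mg/L.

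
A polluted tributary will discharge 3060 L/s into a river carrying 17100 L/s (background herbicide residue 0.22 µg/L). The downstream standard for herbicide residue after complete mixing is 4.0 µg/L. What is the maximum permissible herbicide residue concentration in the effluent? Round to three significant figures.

At the limit, (Qr·Cr + Qe·Cₑ)/(Qr + Qe) = 4.0:
Cₑ = (20160·4.0 − 17100·0.2200) / 3060 = 25.12 µg/L.

25.1 µg/L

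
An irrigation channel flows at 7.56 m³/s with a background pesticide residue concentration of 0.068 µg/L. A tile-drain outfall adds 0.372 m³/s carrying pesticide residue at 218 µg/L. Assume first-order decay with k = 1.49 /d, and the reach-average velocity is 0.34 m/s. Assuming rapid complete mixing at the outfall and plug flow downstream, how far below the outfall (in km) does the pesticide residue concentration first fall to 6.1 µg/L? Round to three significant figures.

10.3 km

After mixing, C = (7.560·0.06800 + 0.3720·218.0) / 7.932 = 81.61/7.932 = 10.29 µg/L.
Set 10.29·exp(−k·t) = 6.1 → t = ln(10.29/6.1)/k = 30310 s = 8.420 h.
Distance = v·t = 0.34·30310 = 10310 m = 10.31 km.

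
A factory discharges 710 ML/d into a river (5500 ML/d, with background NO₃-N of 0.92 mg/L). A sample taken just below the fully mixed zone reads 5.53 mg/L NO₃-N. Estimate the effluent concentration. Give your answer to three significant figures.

41.2 mg/L

Mass balance: 5500·0.9200 + 710.0·Cₑ = 6210·5.530
→ Cₑ = (6210·5.530 − 5500·0.9200) / 710.0 = 41.24 mg/L.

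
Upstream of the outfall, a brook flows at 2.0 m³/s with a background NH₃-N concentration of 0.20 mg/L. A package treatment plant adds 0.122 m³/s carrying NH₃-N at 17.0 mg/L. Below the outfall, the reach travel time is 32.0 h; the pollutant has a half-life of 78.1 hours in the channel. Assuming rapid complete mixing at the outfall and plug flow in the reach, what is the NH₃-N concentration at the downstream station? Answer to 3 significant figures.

0.878 mg/L

After mixing, C = (2.000·0.2000 + 0.1220·17.00) / 2.122 = 2.474/2.122 = 1.166 mg/L.
Half-life 78.1 h → k = ln 2 / 78.1 = 0.008875 h⁻¹ = 0.2130 d⁻¹.
After decay, C = 1.166 × e^(−kt) = 1.166 × 0.7528 = 0.8776 mg/L.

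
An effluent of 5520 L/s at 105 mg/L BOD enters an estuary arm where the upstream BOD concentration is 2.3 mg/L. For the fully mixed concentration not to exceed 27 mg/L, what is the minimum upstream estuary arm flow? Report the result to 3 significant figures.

17400 L/s

Set C_mix = 27: (Q·2.300 + 5520·105.0) / (Q + 5520) = 27
→ Q = 5520·(105.0 − 27)/(27 − 2.300) = 17430 L/s.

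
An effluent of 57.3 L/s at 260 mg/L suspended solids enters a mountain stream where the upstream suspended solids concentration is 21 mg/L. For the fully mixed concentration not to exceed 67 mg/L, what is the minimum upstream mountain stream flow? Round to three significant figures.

240 L/s

Set C_mix = 67: (Q·21.00 + 57.30·260.0) / (Q + 57.30) = 67
→ Q = 57.30·(260.0 − 67)/(67 − 21.00) = 240.4 L/s.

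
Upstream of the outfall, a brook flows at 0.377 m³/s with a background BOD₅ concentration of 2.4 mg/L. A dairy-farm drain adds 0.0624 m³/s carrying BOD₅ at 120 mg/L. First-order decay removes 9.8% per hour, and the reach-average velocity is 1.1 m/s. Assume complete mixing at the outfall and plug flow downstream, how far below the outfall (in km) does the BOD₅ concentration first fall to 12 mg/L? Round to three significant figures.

17.8 km

After mixing, C = (0.3770·2.400 + 0.06240·120.0) / 0.4394 = 8.393/0.4394 = 19.10 mg/L.
9.8%/h lost → k = −ln(1 − 0.098) = 0.1031 h⁻¹.
Set 19.10·exp(−k·t) = 12 → t = ln(19.10/12)/k = 16220 s = 4.507 h.
Distance = v·t = 1.1·16220 = 17850 m = 17.85 km.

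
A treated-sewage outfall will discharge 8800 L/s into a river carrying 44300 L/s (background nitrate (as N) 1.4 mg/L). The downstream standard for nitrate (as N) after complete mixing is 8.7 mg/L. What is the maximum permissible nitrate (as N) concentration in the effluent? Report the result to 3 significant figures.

45.4 mg/L

At the limit, (Qr·Cr + Qe·Cₑ)/(Qr + Qe) = 8.7:
Cₑ = (53100·8.7 − 44300·1.400) / 8800 = 45.45 mg/L.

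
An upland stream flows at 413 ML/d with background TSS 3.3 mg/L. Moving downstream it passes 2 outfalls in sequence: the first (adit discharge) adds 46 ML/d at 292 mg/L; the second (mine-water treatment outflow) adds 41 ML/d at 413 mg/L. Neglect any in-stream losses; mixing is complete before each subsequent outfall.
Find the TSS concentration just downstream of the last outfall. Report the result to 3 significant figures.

63.5 mg/L

Below outfall 1: Q → 459.0 ML/d, C = (413.0·3.300 + 46.00·292.0)/459.0 = 32.23 mg/L.
Below outfall 2: Q → 500.0 ML/d, C = (459.0·32.23 + 41.00·413.0)/500.0 = 63.46 mg/L.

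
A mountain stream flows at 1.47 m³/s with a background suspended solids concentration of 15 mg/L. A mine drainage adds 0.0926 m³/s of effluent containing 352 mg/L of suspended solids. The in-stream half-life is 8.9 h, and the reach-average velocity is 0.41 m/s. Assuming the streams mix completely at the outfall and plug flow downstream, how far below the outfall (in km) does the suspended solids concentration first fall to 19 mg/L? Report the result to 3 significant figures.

After mixing, C = (1.470·15.00 + 0.09260·352.0) / 1.563 = 54.65/1.563 = 34.97 mg/L.
Half-life 8.9 h → k = ln 2 / 8.9 = 0.07788 h⁻¹ = 1.869 d⁻¹.
Set 34.97·exp(−k·t) = 19 → t = ln(34.97/19)/k = 28200 s = 7.833 h.
Distance = v·t = 0.41·28200 = 11560 m = 11.56 km.

11.6 km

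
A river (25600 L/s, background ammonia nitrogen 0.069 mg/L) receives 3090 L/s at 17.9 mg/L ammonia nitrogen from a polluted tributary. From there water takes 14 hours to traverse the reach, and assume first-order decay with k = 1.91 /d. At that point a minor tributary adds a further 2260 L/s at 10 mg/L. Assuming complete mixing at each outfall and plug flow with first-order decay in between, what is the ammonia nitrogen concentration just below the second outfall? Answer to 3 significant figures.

1.34 mg/L

Mass balance: C = (25600·0.06900 + 3090·17.90) / 28690 = 57080/28690 = 1.989 mg/L; combined flow 28690 L/s.
Applying C = C₀e^(−kt): 1.989 × 0.3282 = 0.6529 mg/L.
Second outfall: C = (28690·0.6529 + 2260·10.00)/30950 = 1.335 mg/L.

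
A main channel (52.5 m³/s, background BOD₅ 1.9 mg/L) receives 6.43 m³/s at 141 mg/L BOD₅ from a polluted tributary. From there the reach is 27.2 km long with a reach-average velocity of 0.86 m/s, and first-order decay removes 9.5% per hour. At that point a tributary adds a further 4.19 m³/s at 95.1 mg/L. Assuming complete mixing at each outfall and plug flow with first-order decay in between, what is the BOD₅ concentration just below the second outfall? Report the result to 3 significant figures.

Mixed concentration C = ΣQC/ΣQ = (52.50·1.900 + 6.430·141.0) / 58.93 = 1006/58.93 = 17.08 mg/L; combined flow 58.93 m³/s.
Travel time t = 27.2·1000 / 0.86 = 31630 s = 8.786 h.
9.5%/h lost → k = −ln(1 − 0.095) = 0.09982 h⁻¹.
First-order decay: C = 17.08·exp(−k·t) = 17.08·0.4160 = 7.105 mg/L.
At the second outfall, C = (58.93·7.105 + 4.190·95.10) / (58.93 + 4.190) = 12.95 mg/L.

12.9 mg/L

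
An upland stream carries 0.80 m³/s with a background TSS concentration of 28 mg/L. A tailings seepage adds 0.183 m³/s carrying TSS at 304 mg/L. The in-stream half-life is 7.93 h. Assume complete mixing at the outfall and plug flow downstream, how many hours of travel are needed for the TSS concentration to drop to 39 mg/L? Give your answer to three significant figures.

8.13 h

Mass balance: C = (0.8000·28.00 + 0.1830·304.0) / 0.9830 = 78.03/0.9830 = 79.38 mg/L.
Half-life 7.93 h → k = ln 2 / 7.93 = 0.08741 h⁻¹ = 2.098 d⁻¹.
79.38·exp(−k·t) = 39 → t = ln(79.38/39)/k = 29270 s = 8.131 h.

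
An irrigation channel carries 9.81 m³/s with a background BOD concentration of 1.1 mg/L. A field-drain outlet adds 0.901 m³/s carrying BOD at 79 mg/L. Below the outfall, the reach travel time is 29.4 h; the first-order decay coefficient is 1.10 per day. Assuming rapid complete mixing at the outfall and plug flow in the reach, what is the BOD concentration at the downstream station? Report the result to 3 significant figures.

Flow-weighted average: C = (9.810·1.100 + 0.9010·79.00) / 10.71 = 81.97/10.71 = 7.653 mg/L.
After decay, C = 7.653 × e^(−kt) = 7.653 × 0.2599 = 1.989 mg/L.

1.99 mg/L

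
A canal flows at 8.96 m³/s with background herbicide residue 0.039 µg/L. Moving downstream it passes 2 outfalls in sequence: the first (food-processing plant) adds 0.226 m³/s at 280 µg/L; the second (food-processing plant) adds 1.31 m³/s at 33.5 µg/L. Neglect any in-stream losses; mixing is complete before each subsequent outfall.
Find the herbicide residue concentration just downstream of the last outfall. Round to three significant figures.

After outfall 1: Q = 8.960 + 0.2260 = 9.186 m³/s; C = (8.960·0.03900 + 0.2260·280.0)/9.186 = 6.927 µg/L.
After outfall 2: Q = 9.186 + 1.310 = 10.50 m³/s; C = (9.186·6.927 + 1.310·33.50)/10.50 = 10.24 µg/L.

10.2 µg/L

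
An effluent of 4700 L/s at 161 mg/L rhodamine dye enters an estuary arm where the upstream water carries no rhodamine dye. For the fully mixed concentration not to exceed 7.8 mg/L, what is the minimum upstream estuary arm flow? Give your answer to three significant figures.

92300 L/s

Set C_mix = 7.8: (Q·0 + 4700·161.0) / (Q + 4700) = 7.8
→ Q = 4700·(161.0 − 7.8)/(7.8 − 0) = 92310 L/s.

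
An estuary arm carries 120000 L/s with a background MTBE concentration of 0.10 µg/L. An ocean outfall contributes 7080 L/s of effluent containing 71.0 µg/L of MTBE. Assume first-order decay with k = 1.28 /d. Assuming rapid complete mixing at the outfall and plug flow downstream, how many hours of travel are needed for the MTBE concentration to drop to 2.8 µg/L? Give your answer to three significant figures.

6.92 h

Flow-weighted average: C = (120000·0.1000 + 7080·71.00) / 127100 = 514700/127100 = 4.050 µg/L.
4.050·exp(−k·t) = 2.8 → t = ln(4.050/2.8)/k = 24910 s = 6.921 h.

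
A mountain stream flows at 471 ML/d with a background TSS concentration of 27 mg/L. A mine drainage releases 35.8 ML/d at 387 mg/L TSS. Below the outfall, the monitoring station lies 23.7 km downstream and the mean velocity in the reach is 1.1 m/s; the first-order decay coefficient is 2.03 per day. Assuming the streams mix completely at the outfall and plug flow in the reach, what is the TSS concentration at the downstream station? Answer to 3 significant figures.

Flow-weighted average: C = (471.0·27.00 + 35.80·387.0) / 506.8 = 26570/506.8 = 52.43 mg/L.
Travel time t = 23.7·1000 / 1.1 = 21550 s = 5.985 h.
Applying C = C₀e^(−kt): 52.43 × 0.6028 = 31.60 mg/L.

31.6 mg/L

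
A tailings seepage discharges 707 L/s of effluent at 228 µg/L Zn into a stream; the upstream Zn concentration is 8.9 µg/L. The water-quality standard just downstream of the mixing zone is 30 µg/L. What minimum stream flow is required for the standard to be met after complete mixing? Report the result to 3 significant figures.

Set C_mix = 30: (Q·8.900 + 707.0·228.0) / (Q + 707.0) = 30
→ Q = 707.0·(228.0 − 30)/(30 − 8.900) = 6634 L/s.

6630 L/s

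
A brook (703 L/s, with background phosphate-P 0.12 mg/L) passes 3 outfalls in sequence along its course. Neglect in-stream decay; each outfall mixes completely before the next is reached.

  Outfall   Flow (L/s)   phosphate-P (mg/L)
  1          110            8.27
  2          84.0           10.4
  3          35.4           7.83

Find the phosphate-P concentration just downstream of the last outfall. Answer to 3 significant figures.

After outfall 1: Q = 703.0 + 110.0 = 813.0 L/s; C = (703.0·0.1200 + 110.0·8.270)/813.0 = 1.223 mg/L.
After outfall 2: Q = 813.0 + 84.00 = 897.0 L/s; C = (813.0·1.223 + 84.00·10.40)/897.0 = 2.082 mg/L.
After outfall 3: Q = 897.0 + 35.40 = 932.4 L/s; C = (897.0·2.082 + 35.40·7.830)/932.4 = 2.300 mg/L.

2.30 mg/L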